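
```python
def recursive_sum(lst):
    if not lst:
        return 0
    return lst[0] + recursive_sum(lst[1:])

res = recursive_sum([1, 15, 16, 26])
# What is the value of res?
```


recursive_sum([1, 15, 16, 26])
= 1 + recursive_sum([15, 16, 26])
= 1 + 15 + recursive_sum([16, 26])
= 1 + 15 + 16 + recursive_sum([26])
= 1 + 15 + 16 + 26 + recursive_sum([])
= 1 + 15 + 16 + 26 + 0
= 58


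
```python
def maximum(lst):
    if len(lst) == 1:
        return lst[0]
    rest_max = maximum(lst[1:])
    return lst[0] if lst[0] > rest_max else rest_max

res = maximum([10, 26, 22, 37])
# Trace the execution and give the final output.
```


maximum([10, 26, 22, 37])
= compare 10 with maximum([26, 22, 37])
= compare 26 with maximum([22, 37])
= compare 22 with maximum([37])
Base: maximum([37]) = 37
compare 22 with 37: max = 37
compare 26 with 37: max = 37
compare 10 with 37: max = 37
= 37


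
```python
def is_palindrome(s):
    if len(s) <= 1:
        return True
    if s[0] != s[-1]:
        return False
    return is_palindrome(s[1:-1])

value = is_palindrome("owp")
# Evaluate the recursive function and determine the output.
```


is_palindrome("owp")
"owp": s[0]='o' != s[-1]='p' -> False
= False


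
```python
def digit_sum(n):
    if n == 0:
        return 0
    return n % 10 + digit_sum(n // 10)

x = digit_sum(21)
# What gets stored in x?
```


digit_sum(21)
= 1 + digit_sum(2)
= 1 + 2 + digit_sum(0)
= 1 + 2 + 0
= 3


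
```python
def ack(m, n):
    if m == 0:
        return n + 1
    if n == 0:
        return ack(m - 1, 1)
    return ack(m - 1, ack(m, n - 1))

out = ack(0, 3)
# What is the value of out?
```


ack(0, 3)
m == 0: return 3 + 1 = 4
= 4


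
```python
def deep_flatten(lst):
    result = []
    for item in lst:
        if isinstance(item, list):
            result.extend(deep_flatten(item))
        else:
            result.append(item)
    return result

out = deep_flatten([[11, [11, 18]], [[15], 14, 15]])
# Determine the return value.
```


deep_flatten([[11, [11, 18]], [[15], 14, 15]])
Processing each element:
  [11, [11, 18]] is a list -> deep_flatten recursively -> [11, 11, 18]
  [[15], 14, 15] is a list -> deep_flatten recursively -> [15, 14, 15]
= [11, 11, 18, 15, 14, 15]


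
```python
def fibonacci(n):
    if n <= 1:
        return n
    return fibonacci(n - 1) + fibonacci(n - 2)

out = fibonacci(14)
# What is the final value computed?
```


fibonacci(14)
= fibonacci(13) + fibonacci(12)
= (fibonacci(12) + fibonacci(11)) + fibonacci(12)
Computing bottom-up: fibonacci(0)=0, fibonacci(1)=1, fibonacci(2)=1, fibonacci(3)=2, fibonacci(4)=3, fibonacci(5)=5, fibonacci(6)=8, fibonacci(7)=13, fibonacci(8)=21, fibonacci(9)=34, fibonacci(10)=55, fibonacci(11)=89, fibonacci(12)=144, fibonacci(13)=233, fibonacci(14)=377
= 377


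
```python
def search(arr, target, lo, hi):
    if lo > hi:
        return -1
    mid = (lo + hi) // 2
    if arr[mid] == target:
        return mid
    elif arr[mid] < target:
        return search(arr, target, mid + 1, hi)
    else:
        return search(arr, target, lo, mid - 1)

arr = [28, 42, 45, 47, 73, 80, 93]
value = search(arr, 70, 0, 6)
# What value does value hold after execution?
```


search(arr, 70, 0, 6)
lo=0, hi=6, mid=3, arr[mid]=47
47 < 70, search right half
lo=4, hi=6, mid=5, arr[mid]=80
80 > 70, search left half
lo=4, hi=4, mid=4, arr[mid]=73
73 > 70, search left half
lo > hi, target not found, return -1
= -1


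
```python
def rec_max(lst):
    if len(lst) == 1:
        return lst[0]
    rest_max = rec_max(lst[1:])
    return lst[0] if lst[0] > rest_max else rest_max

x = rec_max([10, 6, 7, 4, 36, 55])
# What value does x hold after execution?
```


rec_max([10, 6, 7, 4, 36, 55])
= compare 10 with rec_max([6, 7, 4, 36, 55])
= compare 6 with rec_max([7, 4, 36, 55])
= compare 7 with rec_max([4, 36, 55])
= compare 4 with rec_max([36, 55])
= compare 36 with rec_max([55])
Base: rec_max([55]) = 55
compare 36 with 55: max = 55
compare 4 with 55: max = 55
compare 7 with 55: max = 55
compare 6 with 55: max = 55
compare 10 with 55: max = 55
= 55


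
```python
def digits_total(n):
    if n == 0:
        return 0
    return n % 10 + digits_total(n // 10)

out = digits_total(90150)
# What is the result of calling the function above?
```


digits_total(90150)
= 0 + digits_total(9015)
= 0 + 5 + digits_total(901)
= 0 + 5 + 1 + digits_total(90)
= 0 + 5 + 1 + 0 + digits_total(9)
= 0 + 5 + 1 + 0 + 9 + digits_total(0)
= 0 + 5 + 1 + 0 + 9 + 0
= 15


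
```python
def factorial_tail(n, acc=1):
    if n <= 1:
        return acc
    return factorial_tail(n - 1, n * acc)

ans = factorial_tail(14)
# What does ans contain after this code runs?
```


factorial_tail(14, 1)
= factorial_tail(13, 14 * 1) = factorial_tail(13, 14)
= factorial_tail(12, 13 * 14) = factorial_tail(12, 182)
= factorial_tail(11, 12 * 182) = factorial_tail(11, 2184)
= factorial_tail(10, 11 * 2184) = factorial_tail(10, 24024)
= factorial_tail(9, 10 * 24024) = factorial_tail(9, 240240)
= factorial_tail(8, 9 * 240240) = factorial_tail(8, 2162160)
= factorial_tail(7, 8 * 2162160) = factorial_tail(7, 17297280)
= factorial_tail(6, 7 * 17297280) = factorial_tail(6, 121080960)
= factorial_tail(5, 6 * 121080960) = factorial_tail(5, 726485760)
= factorial_tail(4, 5 * 726485760) = factorial_tail(4, 3632428800)
= factorial_tail(3, 4 * 3632428800) = factorial_tail(3, 14529715200)
= factorial_tail(2, 3 * 14529715200) = factorial_tail(2, 43589145600)
= factorial_tail(1, 2 * 43589145600) = factorial_tail(1, 87178291200)
n <= 1, return acc = 87178291200


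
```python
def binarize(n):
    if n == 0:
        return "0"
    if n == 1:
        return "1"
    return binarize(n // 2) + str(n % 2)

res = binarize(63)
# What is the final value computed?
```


binarize(63)
= binarize(31) + "1"
= binarize(15) + "1" + "1"
= binarize(7) + "1" + "1" + "1"
= binarize(3) + "1" + "1" + "1" + "1"
= binarize(1) + "1" + "1" + "1" + "1" + "1"
= "1" + "1" + "1" + "1" + "1" + "1"
= "111111"


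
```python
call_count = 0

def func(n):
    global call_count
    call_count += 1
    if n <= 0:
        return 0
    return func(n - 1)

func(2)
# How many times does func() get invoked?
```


func(2) calls func(1) calls ... calls func(0)
Total calls: 2 + 1 (for base case) = 3


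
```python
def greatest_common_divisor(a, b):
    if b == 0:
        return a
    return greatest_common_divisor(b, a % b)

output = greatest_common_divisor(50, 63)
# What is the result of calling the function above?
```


greatest_common_divisor(50, 63)
= greatest_common_divisor(63, 50 % 63) = greatest_common_divisor(63, 50)
= greatest_common_divisor(50, 63 % 50) = greatest_common_divisor(50, 13)
= greatest_common_divisor(13, 50 % 13) = greatest_common_divisor(13, 11)
= greatest_common_divisor(11, 13 % 11) = greatest_common_divisor(11, 2)
= greatest_common_divisor(2, 11 % 2) = greatest_common_divisor(2, 1)
= greatest_common_divisor(1, 2 % 1) = greatest_common_divisor(1, 0)
b == 0, return a = 1


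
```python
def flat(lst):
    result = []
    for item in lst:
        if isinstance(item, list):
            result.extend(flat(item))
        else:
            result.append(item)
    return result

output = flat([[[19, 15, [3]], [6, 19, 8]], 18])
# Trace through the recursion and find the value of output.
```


flat([[[19, 15, [3]], [6, 19, 8]], 18])
Processing each element:
  [[19, 15, [3]], [6, 19, 8]] is a list -> flat recursively -> [19, 15, 3, 6, 19, 8]
  18 is not a list -> append 18
= [19, 15, 3, 6, 19, 8, 18]


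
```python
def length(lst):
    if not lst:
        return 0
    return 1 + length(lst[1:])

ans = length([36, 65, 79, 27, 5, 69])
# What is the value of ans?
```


length([36, 65, 79, 27, 5, 69])
= 1 + length([65, 79, 27, 5, 69])
= 1 + 1 + length([79, 27, 5, 69])
= 1 + 1 + 1 + length([27, 5, 69])
= 1 + 1 + 1 + 1 + length([5, 69])
= 1 + 1 + 1 + 1 + 1 + length([69])
= 1 + 1 + 1 + 1 + 1 + 1 + length([])
= 1 + 1 + 1 + 1 + 1 + 1 + 0
= 6


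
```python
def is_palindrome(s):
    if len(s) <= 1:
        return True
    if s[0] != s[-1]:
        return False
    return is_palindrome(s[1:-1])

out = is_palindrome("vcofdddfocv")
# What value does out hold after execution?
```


is_palindrome("vcofdddfocv")
"vcofdddfocv": s[0]='v' == s[-1]='v' -> is_palindrome("cofdddfoc")
"cofdddfoc": s[0]='c' == s[-1]='c' -> is_palindrome("ofdddfo")
"ofdddfo": s[0]='o' == s[-1]='o' -> is_palindrome("fdddf")
"fdddf": s[0]='f' == s[-1]='f' -> is_palindrome("ddd")
"ddd": s[0]='d' == s[-1]='d' -> is_palindrome("d")
"d": len <= 1 -> True
= True


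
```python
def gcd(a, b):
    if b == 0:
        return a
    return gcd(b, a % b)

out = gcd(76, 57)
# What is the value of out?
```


gcd(76, 57)
= gcd(57, 76 % 57) = gcd(57, 19)
= gcd(19, 57 % 19) = gcd(19, 0)
b == 0, return a = 19


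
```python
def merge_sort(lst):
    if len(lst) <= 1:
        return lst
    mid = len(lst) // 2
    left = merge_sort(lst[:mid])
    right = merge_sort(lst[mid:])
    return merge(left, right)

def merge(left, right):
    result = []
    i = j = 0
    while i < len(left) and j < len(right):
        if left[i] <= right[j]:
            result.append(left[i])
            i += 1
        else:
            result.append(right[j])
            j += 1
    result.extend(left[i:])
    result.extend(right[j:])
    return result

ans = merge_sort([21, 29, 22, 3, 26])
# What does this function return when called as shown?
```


merge_sort([21, 29, 22, 3, 26])
Split into [21, 29] and [22, 3, 26]
Left sorted: [21, 29]
Right sorted: [3, 22, 26]
Merge [21, 29] and [3, 22, 26]
= [3, 21, 22, 26, 29]


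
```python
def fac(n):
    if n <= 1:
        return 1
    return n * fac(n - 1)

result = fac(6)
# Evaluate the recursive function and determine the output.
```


fac(6)
= 6 * fac(5)
= 6 * 5 * fac(4)
= 6 * 5 * 4 * fac(3)
= 6 * 5 * 4 * 3 * fac(2)
= 6 * 5 * 4 * 3 * 2 * fac(1)
= 6 * 5 * 4 * 3 * 2 * 1
= 720


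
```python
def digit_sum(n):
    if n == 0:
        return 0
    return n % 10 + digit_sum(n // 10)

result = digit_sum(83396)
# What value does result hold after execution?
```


digit_sum(83396)
= 6 + digit_sum(8339)
= 6 + 9 + digit_sum(833)
= 6 + 9 + 3 + digit_sum(83)
= 6 + 9 + 3 + 3 + digit_sum(8)
= 6 + 9 + 3 + 3 + 8 + digit_sum(0)
= 6 + 9 + 3 + 3 + 8 + 0
= 29


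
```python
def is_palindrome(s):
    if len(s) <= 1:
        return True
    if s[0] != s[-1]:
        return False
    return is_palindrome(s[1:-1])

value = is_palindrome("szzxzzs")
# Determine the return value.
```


is_palindrome("szzxzzs")
"szzxzzs": s[0]='s' == s[-1]='s' -> is_palindrome("zzxzz")
"zzxzz": s[0]='z' == s[-1]='z' -> is_palindrome("zxz")
"zxz": s[0]='z' == s[-1]='z' -> is_palindrome("x")
"x": len <= 1 -> True
= True


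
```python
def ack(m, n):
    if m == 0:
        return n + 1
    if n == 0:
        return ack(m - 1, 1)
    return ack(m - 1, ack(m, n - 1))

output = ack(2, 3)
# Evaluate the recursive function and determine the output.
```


ack(2, 3)
= ack(1, ack(2, 2))
First compute ack(2, 2) = 7
= ack(1, 7)
= 9


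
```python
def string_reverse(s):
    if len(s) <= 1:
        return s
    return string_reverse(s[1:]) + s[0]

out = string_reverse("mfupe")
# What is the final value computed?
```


string_reverse("mfupe")
= string_reverse("fupe") + "m"
= string_reverse("upe") + "f" + "m"
= string_reverse("pe") + "u" + "f" + "m"
= string_reverse("e") + "p" + "u" + "f" + "m"
= "e" + "p" + "u" + "f" + "m"
= "epufm"


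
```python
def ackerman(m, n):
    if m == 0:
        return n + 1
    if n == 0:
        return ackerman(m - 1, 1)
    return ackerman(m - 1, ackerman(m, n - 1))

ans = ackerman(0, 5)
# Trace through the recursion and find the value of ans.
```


ackerman(0, 5)
m == 0: return 5 + 1 = 6
= 6


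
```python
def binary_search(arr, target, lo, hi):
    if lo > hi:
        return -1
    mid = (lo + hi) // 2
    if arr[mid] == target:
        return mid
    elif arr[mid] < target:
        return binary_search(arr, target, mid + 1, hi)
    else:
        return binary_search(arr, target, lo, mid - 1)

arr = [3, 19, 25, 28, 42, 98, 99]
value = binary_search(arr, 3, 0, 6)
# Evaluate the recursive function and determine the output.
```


binary_search(arr, 3, 0, 6)
lo=0, hi=6, mid=3, arr[mid]=28
28 > 3, search left half
lo=0, hi=2, mid=1, arr[mid]=19
19 > 3, search left half
lo=0, hi=0, mid=0, arr[mid]=3
arr[0] == 3, found at index 0
= 0


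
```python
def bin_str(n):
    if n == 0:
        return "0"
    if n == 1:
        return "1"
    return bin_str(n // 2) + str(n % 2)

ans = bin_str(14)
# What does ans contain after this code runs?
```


bin_str(14)
= bin_str(7) + "0"
= bin_str(3) + "1" + "0"
= bin_str(1) + "1" + "1" + "0"
= "1" + "1" + "1" + "0"
= "1110"


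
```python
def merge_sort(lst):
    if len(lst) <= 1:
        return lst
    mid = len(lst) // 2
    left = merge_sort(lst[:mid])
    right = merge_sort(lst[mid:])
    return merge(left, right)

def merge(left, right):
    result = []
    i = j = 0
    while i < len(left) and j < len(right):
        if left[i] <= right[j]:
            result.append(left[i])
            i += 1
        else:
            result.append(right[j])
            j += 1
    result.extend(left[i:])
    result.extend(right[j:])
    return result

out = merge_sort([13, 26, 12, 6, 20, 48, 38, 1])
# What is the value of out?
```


merge_sort([13, 26, 12, 6, 20, 48, 38, 1])
Split into [13, 26, 12, 6] and [20, 48, 38, 1]
Left sorted: [6, 12, 13, 26]
Right sorted: [1, 20, 38, 48]
Merge [6, 12, 13, 26] and [1, 20, 38, 48]
= [1, 6, 12, 13, 20, 26, 38, 48]


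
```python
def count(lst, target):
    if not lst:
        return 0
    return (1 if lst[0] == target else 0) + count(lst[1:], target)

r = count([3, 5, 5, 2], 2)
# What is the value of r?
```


count([3, 5, 5, 2], 2)
lst[0]=3 != 2: 0 + count([5, 5, 2], 2)
lst[0]=5 != 2: 0 + count([5, 2], 2)
lst[0]=5 != 2: 0 + count([2], 2)
lst[0]=2 == 2: 1 + count([], 2)
= 1


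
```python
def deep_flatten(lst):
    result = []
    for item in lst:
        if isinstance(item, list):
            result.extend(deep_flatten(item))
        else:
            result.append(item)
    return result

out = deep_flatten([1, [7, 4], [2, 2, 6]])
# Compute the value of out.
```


deep_flatten([1, [7, 4], [2, 2, 6]])
Processing each element:
  1 is not a list -> append 1
  [7, 4] is a list -> deep_flatten recursively -> [7, 4]
  [2, 2, 6] is a list -> deep_flatten recursively -> [2, 2, 6]
= [1, 7, 4, 2, 2, 6]


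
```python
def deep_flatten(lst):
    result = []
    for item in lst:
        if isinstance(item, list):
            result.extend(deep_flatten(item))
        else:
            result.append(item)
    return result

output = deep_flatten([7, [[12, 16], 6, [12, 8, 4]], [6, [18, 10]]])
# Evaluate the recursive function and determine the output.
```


deep_flatten([7, [[12, 16], 6, [12, 8, 4]], [6, [18, 10]]])
Processing each element:
  7 is not a list -> append 7
  [[12, 16], 6, [12, 8, 4]] is a list -> deep_flatten recursively -> [12, 16, 6, 12, 8, 4]
  [6, [18, 10]] is a list -> deep_flatten recursively -> [6, 18, 10]
= [7, 12, 16, 6, 12, 8, 4, 6, 18, 10]


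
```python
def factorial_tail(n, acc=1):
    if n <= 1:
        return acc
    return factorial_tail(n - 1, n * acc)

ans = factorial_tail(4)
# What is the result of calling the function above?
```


factorial_tail(4, 1)
= factorial_tail(3, 4 * 1) = factorial_tail(3, 4)
= factorial_tail(2, 3 * 4) = factorial_tail(2, 12)
= factorial_tail(1, 2 * 12) = factorial_tail(1, 24)
n <= 1, return acc = 24


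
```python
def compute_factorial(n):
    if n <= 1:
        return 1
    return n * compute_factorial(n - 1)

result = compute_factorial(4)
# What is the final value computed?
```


compute_factorial(4)
= 4 * compute_factorial(3)
= 4 * 3 * compute_factorial(2)
= 4 * 3 * 2 * compute_factorial(1)
= 4 * 3 * 2 * 1
= 24


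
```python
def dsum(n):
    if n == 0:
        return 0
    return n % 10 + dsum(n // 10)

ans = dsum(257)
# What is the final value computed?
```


dsum(257)
= 7 + dsum(25)
= 7 + 5 + dsum(2)
= 7 + 5 + 2 + dsum(0)
= 7 + 5 + 2 + 0
= 14


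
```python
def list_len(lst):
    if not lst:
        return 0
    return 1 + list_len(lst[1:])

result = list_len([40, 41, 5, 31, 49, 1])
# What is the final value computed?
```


list_len([40, 41, 5, 31, 49, 1])
= 1 + list_len([41, 5, 31, 49, 1])
= 1 + 1 + list_len([5, 31, 49, 1])
= 1 + 1 + 1 + list_len([31, 49, 1])
= 1 + 1 + 1 + 1 + list_len([49, 1])
= 1 + 1 + 1 + 1 + 1 + list_len([1])
= 1 + 1 + 1 + 1 + 1 + 1 + list_len([])
= 1 + 1 + 1 + 1 + 1 + 1 + 0
= 6


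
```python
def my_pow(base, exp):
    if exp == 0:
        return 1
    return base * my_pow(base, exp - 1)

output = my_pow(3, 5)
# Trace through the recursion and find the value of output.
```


my_pow(3, 5)
= 3 * my_pow(3, 4)
= 3 * 3 * my_pow(3, 3)
= 3 * 3 * 3 * my_pow(3, 2)
= 3 * 3 * 3 * 3 * my_pow(3, 1)
= 3 * 3 * 3 * 3 * 3 * my_pow(3, 0)
= 3 * 3 * 3 * 3 * 3 * 1
= 243


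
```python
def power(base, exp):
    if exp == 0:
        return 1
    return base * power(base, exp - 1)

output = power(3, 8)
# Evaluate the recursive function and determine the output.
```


power(3, 8)
= 3 * power(3, 7)
= 3 * 3 * power(3, 6)
= 3 * 3 * 3 * power(3, 5)
= 3 * 3 * 3 * 3 * power(3, 4)
= 3 * 3 * 3 * 3 * 3 * power(3, 3)
= 3 * 3 * 3 * 3 * 3 * 3 * power(3, 2)
= 3 * 3 * 3 * 3 * 3 * 3 * 3 * power(3, 1)
= 3 * 3 * 3 * 3 * 3 * 3 * 3 * 3 * power(3, 0)
= 3 * 3 * 3 * 3 * 3 * 3 * 3 * 3 * 1
= 6561


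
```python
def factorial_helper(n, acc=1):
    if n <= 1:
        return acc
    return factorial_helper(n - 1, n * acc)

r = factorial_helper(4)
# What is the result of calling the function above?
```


factorial_helper(4, 1)
= factorial_helper(3, 4 * 1) = factorial_helper(3, 4)
= factorial_helper(2, 3 * 4) = factorial_helper(2, 12)
= factorial_helper(1, 2 * 12) = factorial_helper(1, 24)
n <= 1, return acc = 24


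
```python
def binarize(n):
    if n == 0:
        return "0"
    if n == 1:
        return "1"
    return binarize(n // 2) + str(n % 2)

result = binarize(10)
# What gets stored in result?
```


binarize(10)
= binarize(5) + "0"
= binarize(2) + "1" + "0"
= binarize(1) + "0" + "1" + "0"
= "1" + "0" + "1" + "0"
= "1010"


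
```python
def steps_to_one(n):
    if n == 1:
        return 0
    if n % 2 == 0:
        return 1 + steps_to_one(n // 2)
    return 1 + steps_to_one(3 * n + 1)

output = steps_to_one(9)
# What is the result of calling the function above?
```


steps_to_one(9)
9 is odd -> 3*9+1 = 28 -> steps_to_one(28)
28 is even -> steps_to_one(14)
14 is even -> steps_to_one(7)
7 is odd -> 3*7+1 = 22 -> steps_to_one(22)
22 is even -> steps_to_one(11)
11 is odd -> 3*11+1 = 34 -> steps_to_one(34)
34 is even -> steps_to_one(17)
17 is odd -> 3*17+1 = 52 -> steps_to_one(52)
52 is even -> steps_to_one(26)
26 is even -> steps_to_one(13)
13 is odd -> 3*13+1 = 40 -> steps_to_one(40)
40 is even -> steps_to_one(20)
20 is even -> steps_to_one(10)
10 is even -> steps_to_one(5)
5 is odd -> 3*5+1 = 16 -> steps_to_one(16)
16 is even -> steps_to_one(8)
8 is even -> steps_to_one(4)
4 is even -> steps_to_one(2)
2 is even -> steps_to_one(1)
Reached 1 after 19 steps
= 19


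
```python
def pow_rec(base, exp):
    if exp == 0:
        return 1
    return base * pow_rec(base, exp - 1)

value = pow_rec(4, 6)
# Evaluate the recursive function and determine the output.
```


pow_rec(4, 6)
= 4 * pow_rec(4, 5)
= 4 * 4 * pow_rec(4, 4)
= 4 * 4 * 4 * pow_rec(4, 3)
= 4 * 4 * 4 * 4 * pow_rec(4, 2)
= 4 * 4 * 4 * 4 * 4 * pow_rec(4, 1)
= 4 * 4 * 4 * 4 * 4 * 4 * pow_rec(4, 0)
= 4 * 4 * 4 * 4 * 4 * 4 * 1
= 4096


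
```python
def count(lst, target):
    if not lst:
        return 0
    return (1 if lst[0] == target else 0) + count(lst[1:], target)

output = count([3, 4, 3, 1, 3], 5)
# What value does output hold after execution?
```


count([3, 4, 3, 1, 3], 5)
lst[0]=3 != 5: 0 + count([4, 3, 1, 3], 5)
lst[0]=4 != 5: 0 + count([3, 1, 3], 5)
lst[0]=3 != 5: 0 + count([1, 3], 5)
lst[0]=1 != 5: 0 + count([3], 5)
lst[0]=3 != 5: 0 + count([], 5)
= 0


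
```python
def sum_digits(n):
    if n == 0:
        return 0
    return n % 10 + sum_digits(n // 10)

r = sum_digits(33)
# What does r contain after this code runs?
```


sum_digits(33)
= 3 + sum_digits(3)
= 3 + 3 + sum_digits(0)
= 3 + 3 + 0
= 6


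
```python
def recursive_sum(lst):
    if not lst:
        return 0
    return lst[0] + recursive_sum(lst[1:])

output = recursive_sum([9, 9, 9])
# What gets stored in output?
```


recursive_sum([9, 9, 9])
= 9 + recursive_sum([9, 9])
= 9 + 9 + recursive_sum([9])
= 9 + 9 + 9 + recursive_sum([])
= 9 + 9 + 9 + 0
= 27


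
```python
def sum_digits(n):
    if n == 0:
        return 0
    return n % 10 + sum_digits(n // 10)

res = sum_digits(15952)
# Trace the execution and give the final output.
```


sum_digits(15952)
= 2 + sum_digits(1595)
= 2 + 5 + sum_digits(159)
= 2 + 5 + 9 + sum_digits(15)
= 2 + 5 + 9 + 5 + sum_digits(1)
= 2 + 5 + 9 + 5 + 1 + sum_digits(0)
= 2 + 5 + 9 + 5 + 1 + 0
= 22


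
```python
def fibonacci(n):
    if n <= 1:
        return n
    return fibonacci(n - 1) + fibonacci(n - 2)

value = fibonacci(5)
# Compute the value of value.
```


fibonacci(5)
= fibonacci(4) + fibonacci(3)
= (fibonacci(3) + fibonacci(2)) + fibonacci(3)
Computing bottom-up: fibonacci(0)=0, fibonacci(1)=1, fibonacci(2)=1, fibonacci(3)=2, fibonacci(4)=3, fibonacci(5)=5
= 5


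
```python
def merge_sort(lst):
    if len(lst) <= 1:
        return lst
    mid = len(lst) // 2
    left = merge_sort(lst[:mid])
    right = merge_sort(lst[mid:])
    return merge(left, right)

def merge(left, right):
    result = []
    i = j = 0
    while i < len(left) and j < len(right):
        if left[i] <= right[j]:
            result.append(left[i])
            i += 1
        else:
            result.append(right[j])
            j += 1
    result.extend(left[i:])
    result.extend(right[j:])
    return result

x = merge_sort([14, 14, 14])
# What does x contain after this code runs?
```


merge_sort([14, 14, 14])
Split into [14] and [14, 14]
Left sorted: [14]
Right sorted: [14, 14]
Merge [14] and [14, 14]
= [14, 14, 14]


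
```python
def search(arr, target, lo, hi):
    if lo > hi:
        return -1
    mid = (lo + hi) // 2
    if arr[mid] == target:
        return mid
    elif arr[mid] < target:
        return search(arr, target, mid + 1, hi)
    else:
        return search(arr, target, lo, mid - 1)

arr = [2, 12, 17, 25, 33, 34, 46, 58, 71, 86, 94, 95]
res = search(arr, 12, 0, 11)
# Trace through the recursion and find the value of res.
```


search(arr, 12, 0, 11)
lo=0, hi=11, mid=5, arr[mid]=34
34 > 12, search left half
lo=0, hi=4, mid=2, arr[mid]=17
17 > 12, search left half
lo=0, hi=1, mid=0, arr[mid]=2
2 < 12, search right half
lo=1, hi=1, mid=1, arr[mid]=12
arr[1] == 12, found at index 1
= 1


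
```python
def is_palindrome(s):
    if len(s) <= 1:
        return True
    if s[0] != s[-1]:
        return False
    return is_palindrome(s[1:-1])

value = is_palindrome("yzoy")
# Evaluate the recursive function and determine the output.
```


is_palindrome("yzoy")
"yzoy": s[0]='y' == s[-1]='y' -> is_palindrome("zo")
"zo": s[0]='z' != s[-1]='o' -> False
= False


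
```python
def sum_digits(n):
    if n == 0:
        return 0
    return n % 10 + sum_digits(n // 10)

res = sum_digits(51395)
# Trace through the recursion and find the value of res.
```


sum_digits(51395)
= 5 + sum_digits(5139)
= 5 + 9 + sum_digits(513)
= 5 + 9 + 3 + sum_digits(51)
= 5 + 9 + 3 + 1 + sum_digits(5)
= 5 + 9 + 3 + 1 + 5 + sum_digits(0)
= 5 + 9 + 3 + 1 + 5 + 0
= 23


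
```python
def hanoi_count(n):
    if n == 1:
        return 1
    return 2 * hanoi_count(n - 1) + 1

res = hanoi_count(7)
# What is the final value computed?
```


hanoi_count(7)
= 2 * hanoi_count(6) + 1
= 2 * (2 * hanoi_count(5) + 1) + 1
= 2 * (2 * (2 * hanoi_count(4) + 1) + 1) + 1
= 2 * (2 * (2 * (2 * hanoi_count(3) + 1) + 1) + 1) + 1
= 2 * (2 * (2 * (2 * (2 * hanoi_count(2) + 1) + 1) + 1) + 1) + 1
= 2 * (2 * (2 * (2 * (2 * (2 * hanoi_count(1) + 1) + 1) + 1) + 1) + 1) + 1
Now compute bottom-up:
hanoi_count(1) = 1
hanoi_count(2) = 2 * 1 + 1 = 3
hanoi_count(3) = 2 * 3 + 1 = 7
hanoi_count(4) = 2 * 7 + 1 = 15
hanoi_count(5) = 2 * 15 + 1 = 31
hanoi_count(6) = 2 * 31 + 1 = 63
hanoi_count(7) = 2 * 63 + 1 = 127
= 127


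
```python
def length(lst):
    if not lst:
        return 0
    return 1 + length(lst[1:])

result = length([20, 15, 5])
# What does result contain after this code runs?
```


length([20, 15, 5])
= 1 + length([15, 5])
= 1 + 1 + length([5])
= 1 + 1 + 1 + length([])
= 1 + 1 + 1 + 0
= 3


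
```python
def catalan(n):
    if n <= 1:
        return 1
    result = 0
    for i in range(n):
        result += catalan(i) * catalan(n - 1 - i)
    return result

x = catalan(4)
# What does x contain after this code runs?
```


catalan(4)
= sum of catalan(i) * catalan(4-1-i) for i in 0..3
First compute sub-values bottom-up:
  catalan(0) = 1, catalan(1) = 1
  catalan(2) = 1*1 + 1*1 = 2
  catalan(3) = 1*2 + 1*1 + 2*1 = 5
Now catalan(4):
  catalan(0)*catalan(3) = 1*5 = 5
  catalan(1)*catalan(2) = 1*2 = 2
  catalan(2)*catalan(1) = 2*1 = 2
  catalan(3)*catalan(0) = 5*1 = 5
= 5 + 2 + 2 + 5
= 14


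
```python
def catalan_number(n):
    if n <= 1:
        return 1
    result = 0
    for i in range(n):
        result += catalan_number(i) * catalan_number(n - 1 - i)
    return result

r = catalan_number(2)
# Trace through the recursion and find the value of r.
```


catalan_number(2)
= sum of catalan_number(i) * catalan_number(2-1-i) for i in 0..1
  catalan_number(0)*catalan_number(1) = 1*1 = 1
  catalan_number(1)*catalan_number(0) = 1*1 = 1
= 1 + 1
= 2


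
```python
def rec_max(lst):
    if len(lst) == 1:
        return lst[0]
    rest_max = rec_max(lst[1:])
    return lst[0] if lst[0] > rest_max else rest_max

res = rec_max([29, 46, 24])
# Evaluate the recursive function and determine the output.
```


rec_max([29, 46, 24])
= compare 29 with rec_max([46, 24])
= compare 46 with rec_max([24])
Base: rec_max([24]) = 24
compare 46 with 24: max = 46
compare 29 with 46: max = 46
= 46


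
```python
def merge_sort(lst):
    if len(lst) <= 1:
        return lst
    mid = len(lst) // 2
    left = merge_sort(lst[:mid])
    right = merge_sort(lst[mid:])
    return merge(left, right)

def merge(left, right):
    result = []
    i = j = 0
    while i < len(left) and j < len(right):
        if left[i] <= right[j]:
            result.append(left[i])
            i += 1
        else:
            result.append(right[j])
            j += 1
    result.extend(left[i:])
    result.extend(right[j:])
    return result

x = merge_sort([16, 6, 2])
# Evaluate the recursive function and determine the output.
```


merge_sort([16, 6, 2])
Split into [16] and [6, 2]
Left sorted: [16]
Right sorted: [2, 6]
Merge [16] and [2, 6]
= [2, 6, 16]


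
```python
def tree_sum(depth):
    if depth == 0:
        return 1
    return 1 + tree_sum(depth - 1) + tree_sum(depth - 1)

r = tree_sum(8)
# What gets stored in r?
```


tree_sum(8)
= 1 + tree_sum(7) + tree_sum(7)
= 1 + 2 * tree_sum(7)
tree_sum(k) = 2^(k+1) - 1
tree_sum(0) = 1
tree_sum(1) = 3
tree_sum(2) = 7
tree_sum(3) = 15
tree_sum(4) = 31
tree_sum(8) = 2^9 - 1 = 511


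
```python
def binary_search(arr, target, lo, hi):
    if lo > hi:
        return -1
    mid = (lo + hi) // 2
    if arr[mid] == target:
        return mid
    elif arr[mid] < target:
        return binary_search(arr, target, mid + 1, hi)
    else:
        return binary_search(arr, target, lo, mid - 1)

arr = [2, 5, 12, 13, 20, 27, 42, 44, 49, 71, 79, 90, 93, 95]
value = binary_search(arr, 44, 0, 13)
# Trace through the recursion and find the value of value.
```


binary_search(arr, 44, 0, 13)
lo=0, hi=13, mid=6, arr[mid]=42
42 < 44, search right half
lo=7, hi=13, mid=10, arr[mid]=79
79 > 44, search left half
lo=7, hi=9, mid=8, arr[mid]=49
49 > 44, search left half
lo=7, hi=7, mid=7, arr[mid]=44
arr[7] == 44, found at index 7
= 7


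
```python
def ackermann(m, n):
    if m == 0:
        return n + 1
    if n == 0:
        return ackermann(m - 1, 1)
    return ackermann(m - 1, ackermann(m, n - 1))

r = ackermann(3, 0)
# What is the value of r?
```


ackermann(3, 0)
n == 0: return ackermann(2, 1)
= ackermann(2, 1) = 5
= 5


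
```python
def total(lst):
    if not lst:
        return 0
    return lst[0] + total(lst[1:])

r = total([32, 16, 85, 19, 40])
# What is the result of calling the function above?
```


total([32, 16, 85, 19, 40])
= 32 + total([16, 85, 19, 40])
= 32 + 16 + total([85, 19, 40])
= 32 + 16 + 85 + total([19, 40])
= 32 + 16 + 85 + 19 + total([40])
= 32 + 16 + 85 + 19 + 40 + total([])
= 32 + 16 + 85 + 19 + 40 + 0
= 192


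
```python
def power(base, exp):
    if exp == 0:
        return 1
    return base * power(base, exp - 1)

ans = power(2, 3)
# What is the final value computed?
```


power(2, 3)
= 2 * power(2, 2)
= 2 * 2 * power(2, 1)
= 2 * 2 * 2 * power(2, 0)
= 2 * 2 * 2 * 1
= 8


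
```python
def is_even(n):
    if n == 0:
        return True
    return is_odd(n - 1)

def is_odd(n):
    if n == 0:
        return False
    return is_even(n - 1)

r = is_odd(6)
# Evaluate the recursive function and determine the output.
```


is_odd(6)
= is_even(5)
= is_odd(4)
= is_even(3)
= is_odd(2)
= is_even(1)
= is_odd(0)
n == 0: return False
= False


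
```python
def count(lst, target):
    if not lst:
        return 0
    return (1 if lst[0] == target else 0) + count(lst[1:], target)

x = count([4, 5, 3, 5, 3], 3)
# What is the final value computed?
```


count([4, 5, 3, 5, 3], 3)
lst[0]=4 != 3: 0 + count([5, 3, 5, 3], 3)
lst[0]=5 != 3: 0 + count([3, 5, 3], 3)
lst[0]=3 == 3: 1 + count([5, 3], 3)
lst[0]=5 != 3: 0 + count([3], 3)
lst[0]=3 == 3: 1 + count([], 3)
= 2


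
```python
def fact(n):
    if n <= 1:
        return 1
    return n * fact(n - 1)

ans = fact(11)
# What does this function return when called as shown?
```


fact(11)
= 11 * fact(10)
= 11 * 10 * fact(9)
= 11 * 10 * 9 * fact(8)
= 11 * 10 * 9 * 8 * fact(7)
= 11 * 10 * 9 * 8 * 7 * fact(6)
= 11 * 10 * 9 * 8 * 7 * 6 * fact(5)
= 11 * 10 * 9 * 8 * 7 * 6 * 5 * fact(4)
= 11 * 10 * 9 * 8 * 7 * 6 * 5 * 4 * fact(3)
= 11 * 10 * 9 * 8 * 7 * 6 * 5 * 4 * 3 * fact(2)
= 11 * 10 * 9 * 8 * 7 * 6 * 5 * 4 * 3 * 2 * fact(1)
= 11 * 10 * 9 * 8 * 7 * 6 * 5 * 4 * 3 * 2 * 1
= 39916800


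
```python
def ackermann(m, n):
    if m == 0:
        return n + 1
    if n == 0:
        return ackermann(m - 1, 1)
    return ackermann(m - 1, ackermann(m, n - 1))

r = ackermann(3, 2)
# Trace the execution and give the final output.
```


ackermann(3, 2)
= ackermann(2, ackermann(3, 1))
First compute ackermann(3, 1) = 13
= ackermann(2, 13)
= 29


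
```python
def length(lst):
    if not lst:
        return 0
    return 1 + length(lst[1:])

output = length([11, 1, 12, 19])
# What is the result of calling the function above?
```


length([11, 1, 12, 19])
= 1 + length([1, 12, 19])
= 1 + 1 + length([12, 19])
= 1 + 1 + 1 + length([19])
= 1 + 1 + 1 + 1 + length([])
= 1 + 1 + 1 + 1 + 0
= 4


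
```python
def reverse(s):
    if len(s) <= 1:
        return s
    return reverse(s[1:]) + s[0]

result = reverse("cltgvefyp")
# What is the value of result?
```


reverse("cltgvefyp")
= reverse("ltgvefyp") + "c"
= reverse("tgvefyp") + "l" + "c"
= reverse("gvefyp") + "t" + "l" + "c"
= reverse("vefyp") + "g" + "t" + "l" + "c"
= reverse("efyp") + "v" + "g" + "t" + "l" + "c"
= reverse("fyp") + "e" + "v" + "g" + "t" + "l" + "c"
= reverse("yp") + "f" + "e" + "v" + "g" + "t" + "l" + "c"
= reverse("p") + "y" + "f" + "e" + "v" + "g" + "t" + "l" + "c"
= "p" + "y" + "f" + "e" + "v" + "g" + "t" + "l" + "c"
= "pyfevgtlc"


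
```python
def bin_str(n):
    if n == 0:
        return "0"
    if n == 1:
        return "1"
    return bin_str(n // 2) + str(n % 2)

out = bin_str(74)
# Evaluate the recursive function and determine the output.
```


bin_str(74)
= bin_str(37) + "0"
= bin_str(18) + "1" + "0"
= bin_str(9) + "0" + "1" + "0"
= bin_str(4) + "1" + "0" + "1" + "0"
= bin_str(2) + "0" + "1" + "0" + "1" + "0"
= bin_str(1) + "0" + "0" + "1" + "0" + "1" + "0"
= "1" + "0" + "0" + "1" + "0" + "1" + "0"
= "1001010"


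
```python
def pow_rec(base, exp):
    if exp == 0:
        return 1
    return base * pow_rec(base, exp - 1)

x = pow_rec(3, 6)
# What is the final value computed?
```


pow_rec(3, 6)
= 3 * pow_rec(3, 5)
= 3 * 3 * pow_rec(3, 4)
= 3 * 3 * 3 * pow_rec(3, 3)
= 3 * 3 * 3 * 3 * pow_rec(3, 2)
= 3 * 3 * 3 * 3 * 3 * pow_rec(3, 1)
= 3 * 3 * 3 * 3 * 3 * 3 * pow_rec(3, 0)
= 3 * 3 * 3 * 3 * 3 * 3 * 1
= 729


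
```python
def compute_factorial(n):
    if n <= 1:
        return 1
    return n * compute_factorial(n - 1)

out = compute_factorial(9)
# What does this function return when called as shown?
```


compute_factorial(9)
= 9 * compute_factorial(8)
= 9 * 8 * compute_factorial(7)
= 9 * 8 * 7 * compute_factorial(6)
= 9 * 8 * 7 * 6 * compute_factorial(5)
= 9 * 8 * 7 * 6 * 5 * compute_factorial(4)
= 9 * 8 * 7 * 6 * 5 * 4 * compute_factorial(3)
= 9 * 8 * 7 * 6 * 5 * 4 * 3 * compute_factorial(2)
= 9 * 8 * 7 * 6 * 5 * 4 * 3 * 2 * compute_factorial(1)
= 9 * 8 * 7 * 6 * 5 * 4 * 3 * 2 * 1
= 362880


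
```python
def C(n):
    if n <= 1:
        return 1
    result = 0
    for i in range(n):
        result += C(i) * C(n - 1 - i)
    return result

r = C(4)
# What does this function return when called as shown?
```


C(4)
= sum of C(i) * C(4-1-i) for i in 0..3
First compute sub-values bottom-up:
  C(0) = 1, C(1) = 1
  C(2) = 1*1 + 1*1 = 2
  C(3) = 1*2 + 1*1 + 2*1 = 5
Now C(4):
  C(0)*C(3) = 1*5 = 5
  C(1)*C(2) = 1*2 = 2
  C(2)*C(1) = 2*1 = 2
  C(3)*C(0) = 5*1 = 5
= 5 + 2 + 2 + 5
= 14


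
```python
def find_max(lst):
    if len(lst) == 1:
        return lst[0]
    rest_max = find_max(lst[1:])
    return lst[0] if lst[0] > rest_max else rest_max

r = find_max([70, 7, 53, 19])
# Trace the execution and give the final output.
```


find_max([70, 7, 53, 19])
= compare 70 with find_max([7, 53, 19])
= compare 7 with find_max([53, 19])
= compare 53 with find_max([19])
Base: find_max([19]) = 19
compare 53 with 19: max = 53
compare 7 with 53: max = 53
compare 70 with 53: max = 70
= 70


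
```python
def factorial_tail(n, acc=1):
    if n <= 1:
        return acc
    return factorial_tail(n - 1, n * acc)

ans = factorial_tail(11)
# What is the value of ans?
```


factorial_tail(11, 1)
= factorial_tail(10, 11 * 1) = factorial_tail(10, 11)
= factorial_tail(9, 10 * 11) = factorial_tail(9, 110)
= factorial_tail(8, 9 * 110) = factorial_tail(8, 990)
= factorial_tail(7, 8 * 990) = factorial_tail(7, 7920)
= factorial_tail(6, 7 * 7920) = factorial_tail(6, 55440)
= factorial_tail(5, 6 * 55440) = factorial_tail(5, 332640)
= factorial_tail(4, 5 * 332640) = factorial_tail(4, 1663200)
= factorial_tail(3, 4 * 1663200) = factorial_tail(3, 6652800)
= factorial_tail(2, 3 * 6652800) = factorial_tail(2, 19958400)
= factorial_tail(1, 2 * 19958400) = factorial_tail(1, 39916800)
n <= 1, return acc = 39916800


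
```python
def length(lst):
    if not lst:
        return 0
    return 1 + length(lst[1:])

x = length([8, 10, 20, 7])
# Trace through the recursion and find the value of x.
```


length([8, 10, 20, 7])
= 1 + length([10, 20, 7])
= 1 + 1 + length([20, 7])
= 1 + 1 + 1 + length([7])
= 1 + 1 + 1 + 1 + length([])
= 1 + 1 + 1 + 1 + 0
= 4


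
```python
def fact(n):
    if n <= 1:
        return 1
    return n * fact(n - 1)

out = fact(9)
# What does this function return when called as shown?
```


fact(9)
= 9 * fact(8)
= 9 * 8 * fact(7)
= 9 * 8 * 7 * fact(6)
= 9 * 8 * 7 * 6 * fact(5)
= 9 * 8 * 7 * 6 * 5 * fact(4)
= 9 * 8 * 7 * 6 * 5 * 4 * fact(3)
= 9 * 8 * 7 * 6 * 5 * 4 * 3 * fact(2)
= 9 * 8 * 7 * 6 * 5 * 4 * 3 * 2 * fact(1)
= 9 * 8 * 7 * 6 * 5 * 4 * 3 * 2 * 1
= 362880


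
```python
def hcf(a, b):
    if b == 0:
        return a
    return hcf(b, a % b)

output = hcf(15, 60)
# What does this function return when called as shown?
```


hcf(15, 60)
= hcf(60, 15 % 60) = hcf(60, 15)
= hcf(15, 60 % 15) = hcf(15, 0)
b == 0, return a = 15


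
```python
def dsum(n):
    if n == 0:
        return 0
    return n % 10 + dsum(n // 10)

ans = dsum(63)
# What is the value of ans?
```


dsum(63)
= 3 + dsum(6)
= 3 + 6 + dsum(0)
= 3 + 6 + 0
= 9


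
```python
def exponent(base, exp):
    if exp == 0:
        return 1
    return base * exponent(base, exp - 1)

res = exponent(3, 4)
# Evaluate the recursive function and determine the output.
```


exponent(3, 4)
= 3 * exponent(3, 3)
= 3 * 3 * exponent(3, 2)
= 3 * 3 * 3 * exponent(3, 1)
= 3 * 3 * 3 * 3 * exponent(3, 0)
= 3 * 3 * 3 * 3 * 1
= 81


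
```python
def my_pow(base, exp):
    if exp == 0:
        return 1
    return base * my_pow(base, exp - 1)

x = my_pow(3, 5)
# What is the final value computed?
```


my_pow(3, 5)
= 3 * my_pow(3, 4)
= 3 * 3 * my_pow(3, 3)
= 3 * 3 * 3 * my_pow(3, 2)
= 3 * 3 * 3 * 3 * my_pow(3, 1)
= 3 * 3 * 3 * 3 * 3 * my_pow(3, 0)
= 3 * 3 * 3 * 3 * 3 * 1
= 243


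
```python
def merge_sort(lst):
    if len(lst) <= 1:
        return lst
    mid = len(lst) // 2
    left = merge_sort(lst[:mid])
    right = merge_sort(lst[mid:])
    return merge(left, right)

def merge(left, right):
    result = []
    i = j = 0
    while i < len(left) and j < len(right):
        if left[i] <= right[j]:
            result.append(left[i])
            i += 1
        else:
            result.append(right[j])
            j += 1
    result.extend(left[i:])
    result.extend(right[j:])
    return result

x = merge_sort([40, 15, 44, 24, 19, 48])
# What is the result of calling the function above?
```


merge_sort([40, 15, 44, 24, 19, 48])
Split into [40, 15, 44] and [24, 19, 48]
Left sorted: [15, 40, 44]
Right sorted: [19, 24, 48]
Merge [15, 40, 44] and [19, 24, 48]
= [15, 19, 24, 40, 44, 48]


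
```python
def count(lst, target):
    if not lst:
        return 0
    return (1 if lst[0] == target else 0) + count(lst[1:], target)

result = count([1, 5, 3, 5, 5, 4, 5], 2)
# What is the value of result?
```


count([1, 5, 3, 5, 5, 4, 5], 2)
lst[0]=1 != 2: 0 + count([5, 3, 5, 5, 4, 5], 2)
lst[0]=5 != 2: 0 + count([3, 5, 5, 4, 5], 2)
lst[0]=3 != 2: 0 + count([5, 5, 4, 5], 2)
lst[0]=5 != 2: 0 + count([5, 4, 5], 2)
lst[0]=5 != 2: 0 + count([4, 5], 2)
lst[0]=4 != 2: 0 + count([5], 2)
lst[0]=5 != 2: 0 + count([], 2)
= 0


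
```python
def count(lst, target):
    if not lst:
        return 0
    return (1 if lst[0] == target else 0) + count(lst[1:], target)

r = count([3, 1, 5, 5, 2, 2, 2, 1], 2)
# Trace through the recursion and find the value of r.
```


count([3, 1, 5, 5, 2, 2, 2, 1], 2)
lst[0]=3 != 2: 0 + count([1, 5, 5, 2, 2, 2, 1], 2)
lst[0]=1 != 2: 0 + count([5, 5, 2, 2, 2, 1], 2)
lst[0]=5 != 2: 0 + count([5, 2, 2, 2, 1], 2)
lst[0]=5 != 2: 0 + count([2, 2, 2, 1], 2)
lst[0]=2 == 2: 1 + count([2, 2, 1], 2)
lst[0]=2 == 2: 1 + count([2, 1], 2)
lst[0]=2 == 2: 1 + count([1], 2)
lst[0]=1 != 2: 0 + count([], 2)
= 3


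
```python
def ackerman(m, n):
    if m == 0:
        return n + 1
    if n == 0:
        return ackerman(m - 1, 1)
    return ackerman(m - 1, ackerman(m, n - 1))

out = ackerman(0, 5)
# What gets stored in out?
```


ackerman(0, 5)
m == 0: return 5 + 1 = 6
= 6


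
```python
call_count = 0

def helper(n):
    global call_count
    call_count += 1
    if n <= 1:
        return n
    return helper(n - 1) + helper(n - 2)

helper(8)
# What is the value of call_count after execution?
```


helper(8) calls helper(7) and helper(6); each non-base call branches into two more.
Let C(k) = total number of calls made by helper(k), including the call to helper(k) itself.
Base cases: C(0) = 1, C(1) = 1
Recurrence: C(k) = 1 + C(k-1) + C(k-2)
  C(2) = 1 + C(1) + C(0) = 1 + 1 + 1 = 3
  C(3) = 1 + C(2) + C(1) = 1 + 3 + 1 = 5
  C(4) = 1 + C(3) + C(2) = 1 + 5 + 3 = 9
  C(5) = 1 + C(4) + C(3) = 1 + 9 + 5 = 15
  C(6) = 1 + C(5) + C(4) = 1 + 15 + 9 = 25
  C(7) = 1 + C(6) + C(5) = 1 + 25 + 15 = 41
  C(8) = 1 + C(7) + C(6) = 1 + 41 + 25 = 67
Total calls = C(8) = 67


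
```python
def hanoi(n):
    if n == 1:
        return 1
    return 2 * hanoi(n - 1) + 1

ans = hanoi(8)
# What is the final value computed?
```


hanoi(8)
= 2 * hanoi(7) + 1
= 2 * (2 * hanoi(6) + 1) + 1
= 2 * (2 * (2 * hanoi(5) + 1) + 1) + 1
= 2 * (2 * (2 * (2 * hanoi(4) + 1) + 1) + 1) + 1
= 2 * (2 * (2 * (2 * (2 * hanoi(3) + 1) + 1) + 1) + 1) + 1
= 2 * (2 * (2 * (2 * (2 * (2 * hanoi(2) + 1) + 1) + 1) + 1) + 1) + 1
= 2 * (2 * (2 * (2 * (2 * (2 * (2 * hanoi(1) + 1) + 1) + 1) + 1) + 1) + 1) + 1
Now compute bottom-up:
hanoi(1) = 1
hanoi(2) = 2 * 1 + 1 = 3
hanoi(3) = 2 * 3 + 1 = 7
hanoi(4) = 2 * 7 + 1 = 15
hanoi(5) = 2 * 15 + 1 = 31
hanoi(6) = 2 * 31 + 1 = 63
hanoi(7) = 2 * 63 + 1 = 127
hanoi(8) = 2 * 127 + 1 = 255
= 255
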